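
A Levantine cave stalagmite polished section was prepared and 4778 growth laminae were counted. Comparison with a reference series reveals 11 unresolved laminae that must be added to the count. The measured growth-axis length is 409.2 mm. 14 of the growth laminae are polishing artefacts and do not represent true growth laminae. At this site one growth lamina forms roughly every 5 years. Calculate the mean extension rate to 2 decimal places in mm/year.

0.02 mm/year

Adjusted count: 4778 − 14 + 11 = 4775 growth laminae.
Multiplying by 5 years per growth lamina: 4775 × 5 = 23875 years.
Mean rate = 409.2 mm / 23875 years ≈ 0.02 mm/year.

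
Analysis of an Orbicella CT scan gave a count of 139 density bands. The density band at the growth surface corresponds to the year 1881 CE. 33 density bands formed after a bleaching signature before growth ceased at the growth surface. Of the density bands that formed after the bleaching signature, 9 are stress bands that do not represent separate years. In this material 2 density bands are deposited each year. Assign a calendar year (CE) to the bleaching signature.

33 density bands post-date the bleaching signature.
Excluding 9 false density bands: 33 − 9 = 24.
With 2 density bands per year, 24 / 2 = 12 years.
Counting back 12 years from 1881 CE places the bleaching signature in 1881 − 12 = 1869 CE.

1869 CE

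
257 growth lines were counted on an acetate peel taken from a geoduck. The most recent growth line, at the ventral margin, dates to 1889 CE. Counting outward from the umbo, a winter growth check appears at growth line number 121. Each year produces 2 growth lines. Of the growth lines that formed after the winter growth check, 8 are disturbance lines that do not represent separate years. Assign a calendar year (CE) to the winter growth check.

1825 CE

257 − 121 = 136 growth lines lie beyond the winter growth check toward the ventral margin.
Excluding 8 false growth lines: 136 − 8 = 128.
128 growth lines at 2 per year is 128 / 2 = 64 years.
Counting back 64 years from 1889 CE places the winter growth check in 1889 − 64 = 1825 CE.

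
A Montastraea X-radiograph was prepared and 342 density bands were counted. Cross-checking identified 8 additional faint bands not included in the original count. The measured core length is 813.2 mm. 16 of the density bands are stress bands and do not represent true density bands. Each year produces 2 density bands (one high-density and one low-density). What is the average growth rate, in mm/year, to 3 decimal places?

4.869 mm/year

Adjusted count: 342 − 16 + 8 = 334 density bands.
334 density bands at 2 per year is 334 / 2 = 167 years.
Mean rate = 813.2 mm / 167 years ≈ 4.869 mm/year.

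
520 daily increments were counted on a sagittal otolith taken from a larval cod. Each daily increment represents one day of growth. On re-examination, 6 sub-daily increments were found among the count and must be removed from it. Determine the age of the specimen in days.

True daily increment count = 520 − 6 = 514.
One daily increment per day makes the duration 514 days.

514 days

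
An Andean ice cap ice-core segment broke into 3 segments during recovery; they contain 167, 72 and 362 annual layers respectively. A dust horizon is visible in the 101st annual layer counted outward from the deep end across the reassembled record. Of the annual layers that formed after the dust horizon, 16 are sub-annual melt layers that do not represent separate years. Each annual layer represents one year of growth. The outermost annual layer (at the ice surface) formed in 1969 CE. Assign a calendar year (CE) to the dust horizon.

Total annual layers = 167 + 72 + 362 = 601.
The dust horizon sits at annual layer 101 from the deep end, so 601 − 101 = 500 annual layers formed after it.
Removing the 16 false annual layers leaves 500 − 16 = 484 true annual layers beyond the dust horizon.
1969 − 484 = 1485 CE.

1485 CE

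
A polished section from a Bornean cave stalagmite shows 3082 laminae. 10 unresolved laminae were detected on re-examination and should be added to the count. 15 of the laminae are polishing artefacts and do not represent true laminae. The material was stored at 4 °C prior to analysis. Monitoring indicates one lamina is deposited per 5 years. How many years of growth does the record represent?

15385 years

True lamina count = 3082 − 15 + 10 = 3077.
3077 laminae at 5 years each span 3077 × 5 = 15385 years.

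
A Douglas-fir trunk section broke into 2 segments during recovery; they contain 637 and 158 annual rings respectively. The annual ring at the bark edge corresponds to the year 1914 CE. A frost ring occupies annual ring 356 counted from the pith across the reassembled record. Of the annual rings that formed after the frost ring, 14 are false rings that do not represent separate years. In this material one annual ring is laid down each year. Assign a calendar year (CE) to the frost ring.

1489 CE

Total annual rings = 637 + 158 = 795.
795 − 356 = 439 annual rings lie beyond the frost ring toward the bark edge.
Excluding 14 false annual rings: 439 − 14 = 425.
The annual ring at the bark edge is 1914 CE, so the frost ring dates to 1914 − 425 = 1489 CE.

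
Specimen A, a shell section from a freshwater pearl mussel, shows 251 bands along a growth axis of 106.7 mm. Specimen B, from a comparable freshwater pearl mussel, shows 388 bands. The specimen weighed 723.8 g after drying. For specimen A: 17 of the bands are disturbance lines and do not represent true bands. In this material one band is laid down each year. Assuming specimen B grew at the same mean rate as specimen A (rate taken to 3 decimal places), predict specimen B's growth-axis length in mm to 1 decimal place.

176.9 mm

Specimen A: correcting the raw count gives 251 − 17 = 234 true bands.
A: Mean rate = 106.7 mm / 234 years ≈ 0.456 mm/yr.
B's length ≈ 0.456 × 388 = 176.9 mm.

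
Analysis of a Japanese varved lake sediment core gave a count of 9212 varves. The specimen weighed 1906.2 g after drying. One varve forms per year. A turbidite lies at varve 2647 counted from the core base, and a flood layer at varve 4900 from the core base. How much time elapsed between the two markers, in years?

The two markers are separated by 4900 − 2647 = 2253 varves.
At one varve per year, 2253 years elapsed between them.

2253 years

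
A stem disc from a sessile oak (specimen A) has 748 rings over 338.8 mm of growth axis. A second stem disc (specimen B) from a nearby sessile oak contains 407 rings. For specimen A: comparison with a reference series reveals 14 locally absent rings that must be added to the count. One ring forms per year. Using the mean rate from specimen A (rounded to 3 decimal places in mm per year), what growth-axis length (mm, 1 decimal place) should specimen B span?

Specimen A: correcting the raw count gives 748 + 14 = 762 true rings.
A: Mean rate = 338.8 mm / 762 years ≈ 0.445 mm/yr.
B's length ≈ 0.445 × 407 = 181.1 mm.

181.1 mm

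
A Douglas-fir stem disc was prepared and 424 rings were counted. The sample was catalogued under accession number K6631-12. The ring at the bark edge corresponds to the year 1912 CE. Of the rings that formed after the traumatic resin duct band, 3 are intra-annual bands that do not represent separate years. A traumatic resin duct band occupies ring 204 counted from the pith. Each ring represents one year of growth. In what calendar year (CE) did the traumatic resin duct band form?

424 − 204 = 220 rings lie beyond the traumatic resin duct band toward the bark edge.
Excluding 3 false rings: 220 − 3 = 217.
The ring at the bark edge is 1912 CE, so the traumatic resin duct band dates to 1912 − 217 = 1695 CE.

1695 CE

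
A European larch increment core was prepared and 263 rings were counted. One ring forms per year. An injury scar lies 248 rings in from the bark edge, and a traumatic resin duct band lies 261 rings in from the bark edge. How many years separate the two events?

The two markers are separated by 261 − 248 = 13 rings.
One ring per year makes the interval 13 years.

13 years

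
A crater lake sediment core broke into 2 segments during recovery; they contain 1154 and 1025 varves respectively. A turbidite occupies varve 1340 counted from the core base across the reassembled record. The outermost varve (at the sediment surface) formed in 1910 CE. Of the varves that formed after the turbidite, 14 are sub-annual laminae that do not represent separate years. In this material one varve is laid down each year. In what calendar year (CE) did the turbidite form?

Total varves = 1154 + 1025 = 2179.
The turbidite sits at varve 1340 from the core base, so 2179 − 1340 = 839 varves formed after it.
Removing the 14 false varves leaves 839 − 14 = 825 true varves beyond the turbidite.
1910 − 825 = 1085 CE.

1085 CE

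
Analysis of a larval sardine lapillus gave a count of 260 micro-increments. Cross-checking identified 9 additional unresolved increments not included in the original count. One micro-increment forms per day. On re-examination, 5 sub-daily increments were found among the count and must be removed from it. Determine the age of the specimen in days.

264 days

True micro-increment count = 260 − 5 + 9 = 264.
With a one-to-one micro-increment periodicity this is 264 days.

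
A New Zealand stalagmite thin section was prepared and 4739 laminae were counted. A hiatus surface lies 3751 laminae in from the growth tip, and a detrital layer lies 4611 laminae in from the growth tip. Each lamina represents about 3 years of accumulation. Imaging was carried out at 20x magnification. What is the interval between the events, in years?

2580 years

Separation: 4611 − 3751 = 860 laminae.
Multiplying by 3 years per lamina: 860 × 3 = 2580 years.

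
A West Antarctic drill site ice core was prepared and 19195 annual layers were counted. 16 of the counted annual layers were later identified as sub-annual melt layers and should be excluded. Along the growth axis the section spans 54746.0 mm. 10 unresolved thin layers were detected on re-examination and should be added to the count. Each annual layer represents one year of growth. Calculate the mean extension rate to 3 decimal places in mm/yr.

2.853 mm/yr

Correcting the raw count gives 19195 − 16 + 10 = 19189 true annual layers.
Extension rate ≈ 54746.0 / 19189 = 2.853 mm/yr.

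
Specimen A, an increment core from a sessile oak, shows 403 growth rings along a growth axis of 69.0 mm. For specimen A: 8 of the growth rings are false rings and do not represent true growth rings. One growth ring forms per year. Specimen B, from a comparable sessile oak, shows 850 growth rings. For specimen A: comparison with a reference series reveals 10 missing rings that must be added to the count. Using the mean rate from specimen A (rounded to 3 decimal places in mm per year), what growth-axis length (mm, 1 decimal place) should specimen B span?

144.5 mm

Specimen A: adjusted count: 403 − 8 + 10 = 405 growth rings.
A: Mean rate = 69.0 mm / 405 years ≈ 0.170 mm per year.
B's length ≈ 0.170 × 850 = 144.5 mm.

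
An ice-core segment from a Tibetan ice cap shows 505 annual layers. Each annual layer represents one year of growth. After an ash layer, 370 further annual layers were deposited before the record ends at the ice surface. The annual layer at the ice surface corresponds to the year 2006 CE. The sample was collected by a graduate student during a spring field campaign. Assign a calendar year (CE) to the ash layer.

1636 CE

There are 370 annual layers younger than the ash layer.
The annual layer at the ice surface is 2006 CE, so the ash layer dates to 2006 − 370 = 1636 CE.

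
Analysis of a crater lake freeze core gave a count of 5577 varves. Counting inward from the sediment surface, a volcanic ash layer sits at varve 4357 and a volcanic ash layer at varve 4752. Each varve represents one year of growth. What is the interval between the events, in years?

Separation: 4752 − 4357 = 395 varves.
That is 395 years at one varve per year.

395 years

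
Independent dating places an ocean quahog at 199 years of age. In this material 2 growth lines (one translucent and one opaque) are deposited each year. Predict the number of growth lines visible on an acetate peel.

398 growth lines

With 2 growth lines per year, 199 years would produce 199 × 2 = 398 growth lines.
So 398 growth lines should be present.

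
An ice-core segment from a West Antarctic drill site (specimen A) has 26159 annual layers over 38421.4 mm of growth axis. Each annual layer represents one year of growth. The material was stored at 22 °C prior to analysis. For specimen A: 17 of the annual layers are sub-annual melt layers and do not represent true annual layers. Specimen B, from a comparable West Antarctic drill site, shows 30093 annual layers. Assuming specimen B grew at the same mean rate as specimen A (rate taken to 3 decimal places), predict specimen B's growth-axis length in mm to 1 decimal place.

Specimen A: true annual layer count = 26159 − 17 = 26142.
A: Mean rate = 38421.4 mm / 26142 years ≈ 1.470 mm per year.
B's length ≈ 1.470 × 30093 = 44236.7 mm.

44236.7 mm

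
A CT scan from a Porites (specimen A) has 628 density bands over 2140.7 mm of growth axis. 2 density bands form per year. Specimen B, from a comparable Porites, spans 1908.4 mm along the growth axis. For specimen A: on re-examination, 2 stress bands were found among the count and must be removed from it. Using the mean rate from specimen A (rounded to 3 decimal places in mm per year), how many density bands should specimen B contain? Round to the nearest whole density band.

558 density bands

Specimen A: true density band count = 628 − 2 = 626.
Specimen A: dividing by 2 density bands per year: 626 / 2 = 313 years.
A: 2140.7 mm over 313 years gives 2140.7 / 313 ≈ 6.839 mm per year.
For B, 1908.4 / 6.839 = 279.05 years; at 2 density bands per year that is 279.05 × 2 ≈ 558 density bands.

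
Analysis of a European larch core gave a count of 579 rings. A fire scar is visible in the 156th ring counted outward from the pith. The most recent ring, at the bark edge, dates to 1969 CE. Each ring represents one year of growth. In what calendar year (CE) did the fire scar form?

1546 CE

579 − 156 = 423 rings lie beyond the fire scar toward the bark edge.
1969 − 423 = 1546 CE.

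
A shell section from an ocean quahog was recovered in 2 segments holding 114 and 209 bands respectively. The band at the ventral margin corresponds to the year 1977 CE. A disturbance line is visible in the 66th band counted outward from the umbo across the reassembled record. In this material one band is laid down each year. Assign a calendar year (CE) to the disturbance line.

Total bands = 114 + 209 = 323.
The disturbance line sits at band 66 from the umbo, so 323 − 66 = 257 bands formed after it.
Counting back 257 years from 1977 CE places the disturbance line in 1977 − 257 = 1720 CE.

1720 CE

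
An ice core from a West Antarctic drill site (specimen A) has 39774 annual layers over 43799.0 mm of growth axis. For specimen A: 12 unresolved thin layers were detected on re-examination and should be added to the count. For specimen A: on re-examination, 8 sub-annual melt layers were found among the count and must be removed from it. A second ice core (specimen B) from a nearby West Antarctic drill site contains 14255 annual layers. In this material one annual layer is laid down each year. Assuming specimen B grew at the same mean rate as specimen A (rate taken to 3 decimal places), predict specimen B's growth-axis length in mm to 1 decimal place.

15694.8 mm

Specimen A: after corrections the count is 39774 − 8 + 12 = 39778 annual layers.
A: 43799.0 mm over 39778 years gives 43799.0 / 39778 ≈ 1.101 mm/yr.
Length of B = 1.101 × 14255 = 15694.8 mm.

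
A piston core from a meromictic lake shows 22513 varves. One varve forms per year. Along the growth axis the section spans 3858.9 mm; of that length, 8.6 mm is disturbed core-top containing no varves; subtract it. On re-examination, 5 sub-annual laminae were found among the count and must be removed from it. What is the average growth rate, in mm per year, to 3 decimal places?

True varve count = 22513 − 5 = 22508.
The growth record spans 3858.9 − 8.6 = 3850.3 mm.
Mean rate = 3850.3 mm / 22508 years ≈ 0.171 mm per year.

0.171 mm per year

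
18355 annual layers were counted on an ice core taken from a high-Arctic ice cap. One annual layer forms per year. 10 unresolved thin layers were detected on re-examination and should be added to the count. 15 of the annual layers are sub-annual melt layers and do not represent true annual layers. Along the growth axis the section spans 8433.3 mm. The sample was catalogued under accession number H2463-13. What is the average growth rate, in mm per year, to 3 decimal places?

0.460 mm per year

True annual layer count = 18355 − 15 + 10 = 18350.
Extension rate ≈ 8433.3 / 18350 = 0.460 mm per year.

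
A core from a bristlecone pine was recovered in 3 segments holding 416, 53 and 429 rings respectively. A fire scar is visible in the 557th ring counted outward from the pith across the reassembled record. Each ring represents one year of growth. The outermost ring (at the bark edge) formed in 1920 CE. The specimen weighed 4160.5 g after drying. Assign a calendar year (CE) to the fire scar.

Total rings = 416 + 53 + 429 = 898.
The fire scar sits at ring 557 from the pith, so 898 − 557 = 341 rings formed after it.
1920 − 341 = 1579 CE.

1579 CE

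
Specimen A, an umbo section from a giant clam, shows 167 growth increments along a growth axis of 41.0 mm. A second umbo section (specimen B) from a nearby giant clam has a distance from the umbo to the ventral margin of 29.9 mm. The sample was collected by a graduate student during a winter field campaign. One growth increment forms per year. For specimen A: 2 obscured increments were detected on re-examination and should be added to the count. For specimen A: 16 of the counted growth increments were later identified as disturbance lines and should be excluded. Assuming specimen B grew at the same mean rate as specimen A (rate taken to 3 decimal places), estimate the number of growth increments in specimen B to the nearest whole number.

112 growth increments

Specimen A: after corrections the count is 167 − 16 + 2 = 153 growth increments.
A: Extension rate ≈ 41.0 / 153 = 0.268 mm/year.
Specimen B: 29.9 mm / 0.268 mm per year = 111.57 years ≈ 112 growth increments.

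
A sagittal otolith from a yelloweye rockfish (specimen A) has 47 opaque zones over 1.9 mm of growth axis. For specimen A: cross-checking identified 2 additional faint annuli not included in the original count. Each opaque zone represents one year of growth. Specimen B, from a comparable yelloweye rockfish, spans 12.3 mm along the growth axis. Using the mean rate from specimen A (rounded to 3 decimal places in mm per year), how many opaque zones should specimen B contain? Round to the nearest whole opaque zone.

Specimen A: after corrections the count is 47 + 2 = 49 opaque zones.
A: 1.9 mm over 49 years gives 1.9 / 49 ≈ 0.039 mm per year.
Specimen B: 12.3 mm / 0.039 mm per year = 315.38 years ≈ 315 opaque zones.

315 opaque zones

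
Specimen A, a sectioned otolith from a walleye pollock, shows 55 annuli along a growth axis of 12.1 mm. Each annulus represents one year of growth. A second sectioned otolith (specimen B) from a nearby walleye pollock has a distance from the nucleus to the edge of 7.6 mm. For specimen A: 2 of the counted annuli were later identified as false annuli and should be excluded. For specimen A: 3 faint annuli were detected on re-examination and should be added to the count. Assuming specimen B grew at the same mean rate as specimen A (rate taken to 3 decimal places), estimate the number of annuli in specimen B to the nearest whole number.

Specimen A: correcting the raw count gives 55 − 2 + 3 = 56 true annuli.
A: Extension rate ≈ 12.1 / 56 = 0.216 mm/year.
For B, 7.6 / 0.216 = 35.19 years ≈ 35 annuli.

35 annuli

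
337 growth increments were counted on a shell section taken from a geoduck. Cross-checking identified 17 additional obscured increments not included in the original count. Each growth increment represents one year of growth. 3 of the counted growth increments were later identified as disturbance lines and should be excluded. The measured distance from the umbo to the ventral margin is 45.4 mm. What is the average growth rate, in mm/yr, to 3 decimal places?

True growth increment count = 337 − 3 + 17 = 351.
Extension rate ≈ 45.4 / 351 = 0.129 mm/yr.

0.129 mm/yr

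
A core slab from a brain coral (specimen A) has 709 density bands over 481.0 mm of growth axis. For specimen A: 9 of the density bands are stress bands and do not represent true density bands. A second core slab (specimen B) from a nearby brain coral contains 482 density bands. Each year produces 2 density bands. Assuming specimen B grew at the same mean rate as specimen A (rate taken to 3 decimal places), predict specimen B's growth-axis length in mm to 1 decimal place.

331.1 mm

Specimen A: correcting the raw count gives 709 − 9 = 700 true density bands.
Specimen A: with 2 density bands per year, 700 / 2 = 350 years.
A: 481.0 mm over 350 years gives 481.0 / 350 ≈ 1.374 mm per year.
Specimen B: with 2 density bands per year, 482 / 2 = 241 years. For B, 1.374 mm/year × 241 years = 331.1 mm.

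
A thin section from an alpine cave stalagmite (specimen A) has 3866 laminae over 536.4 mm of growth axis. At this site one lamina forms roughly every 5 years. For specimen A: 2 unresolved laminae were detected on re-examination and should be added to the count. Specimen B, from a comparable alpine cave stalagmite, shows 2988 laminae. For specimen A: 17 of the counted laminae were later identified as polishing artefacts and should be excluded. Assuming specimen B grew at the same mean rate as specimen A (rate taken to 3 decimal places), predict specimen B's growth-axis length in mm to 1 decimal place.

418.3 mm

Specimen A: after corrections the count is 3866 − 17 + 2 = 3851 laminae.
Specimen A: 3851 laminae at 5 years each span 3851 × 5 = 19255 years.
A: 536.4 mm over 19255 years gives 536.4 / 19255 ≈ 0.028 mm/year.
Specimen B: 2988 laminae at 5 years each span 2988 × 5 = 14940 years. B's length ≈ 0.028 × 14940 = 418.3 mm.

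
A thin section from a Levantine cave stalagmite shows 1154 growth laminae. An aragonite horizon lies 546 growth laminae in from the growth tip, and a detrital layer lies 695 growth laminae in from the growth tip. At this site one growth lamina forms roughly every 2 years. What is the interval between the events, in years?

298 years

695 − 546 = 149 growth laminae lie between the two events.
149 growth laminae at 2 years each span 149 × 2 = 298 years.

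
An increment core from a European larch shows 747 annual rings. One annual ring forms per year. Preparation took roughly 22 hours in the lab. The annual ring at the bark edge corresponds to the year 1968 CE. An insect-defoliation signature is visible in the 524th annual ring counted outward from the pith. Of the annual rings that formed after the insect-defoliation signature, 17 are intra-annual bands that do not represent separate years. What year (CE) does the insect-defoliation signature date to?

1762 CE

747 − 524 = 223 annual rings lie beyond the insect-defoliation signature toward the bark edge.
223 − 17 false = 206 true annual rings after the insect-defoliation signature.
Counting back 206 years from 1968 CE places the insect-defoliation signature in 1968 − 206 = 1762 CE.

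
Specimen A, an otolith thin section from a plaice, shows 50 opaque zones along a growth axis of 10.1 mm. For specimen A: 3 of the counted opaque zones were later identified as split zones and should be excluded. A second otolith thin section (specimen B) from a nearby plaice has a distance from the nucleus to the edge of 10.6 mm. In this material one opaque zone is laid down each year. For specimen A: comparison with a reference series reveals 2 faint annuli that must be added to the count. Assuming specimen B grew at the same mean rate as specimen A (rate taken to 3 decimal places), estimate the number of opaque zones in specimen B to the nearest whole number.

51 opaque zones

Specimen A: after corrections the count is 50 − 3 + 2 = 49 opaque zones.
A: Mean rate = 10.1 mm / 49 years ≈ 0.206 mm per year.
For B, 10.6 / 0.206 = 51.46 years ≈ 51 opaque zones.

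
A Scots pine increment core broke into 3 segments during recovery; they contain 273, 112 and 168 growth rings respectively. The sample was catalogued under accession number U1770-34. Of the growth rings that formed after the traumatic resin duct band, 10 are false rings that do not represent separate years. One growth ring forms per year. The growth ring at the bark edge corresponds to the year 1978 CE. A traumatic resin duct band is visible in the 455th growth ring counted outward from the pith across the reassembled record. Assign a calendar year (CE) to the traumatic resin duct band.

1890 CE

Total growth rings = 273 + 112 + 168 = 553.
Between growth ring 455 and the bark edge there are 553 − 455 = 98 growth rings.
Excluding 10 false growth rings: 98 − 10 = 88.
Counting back 88 years from 1978 CE places the traumatic resin duct band in 1978 − 88 = 1890 CE.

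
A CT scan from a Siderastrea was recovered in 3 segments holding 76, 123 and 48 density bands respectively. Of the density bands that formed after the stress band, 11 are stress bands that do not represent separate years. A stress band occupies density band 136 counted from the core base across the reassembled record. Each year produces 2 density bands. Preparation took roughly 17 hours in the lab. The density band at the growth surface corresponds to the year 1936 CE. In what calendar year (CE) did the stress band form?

1886 CE

Total density bands = 76 + 123 + 48 = 247.
247 − 136 = 111 density bands lie beyond the stress band toward the growth surface.
Excluding 11 false density bands: 111 − 11 = 100.
Dividing by 2 density bands per year: 100 / 2 = 50 years.
Counting back 50 years from 1936 CE places the stress band in 1936 − 50 = 1886 CE.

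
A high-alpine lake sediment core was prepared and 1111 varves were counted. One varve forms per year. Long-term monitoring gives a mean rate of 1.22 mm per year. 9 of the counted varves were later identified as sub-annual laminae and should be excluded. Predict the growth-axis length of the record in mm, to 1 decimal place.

After corrections the count is 1111 − 9 = 1102 varves.
Length ≈ 1.22 × 1102 = 1344.4 mm.

1344.4 mm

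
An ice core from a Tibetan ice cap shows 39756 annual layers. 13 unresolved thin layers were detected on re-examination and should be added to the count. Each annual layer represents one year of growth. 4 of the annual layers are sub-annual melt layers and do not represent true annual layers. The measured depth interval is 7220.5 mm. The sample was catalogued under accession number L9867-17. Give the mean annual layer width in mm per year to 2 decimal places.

0.18 mm per year

After corrections the count is 39756 − 4 + 13 = 39765 annual layers.
7220.5 mm over 39765 years gives 7220.5 / 39765 ≈ 0.18 mm per year.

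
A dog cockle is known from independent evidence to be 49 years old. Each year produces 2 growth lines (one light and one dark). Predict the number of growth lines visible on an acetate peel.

Expected growth lines: 49 × 2 = 98.
So 98 growth lines should be present.

98 growth lines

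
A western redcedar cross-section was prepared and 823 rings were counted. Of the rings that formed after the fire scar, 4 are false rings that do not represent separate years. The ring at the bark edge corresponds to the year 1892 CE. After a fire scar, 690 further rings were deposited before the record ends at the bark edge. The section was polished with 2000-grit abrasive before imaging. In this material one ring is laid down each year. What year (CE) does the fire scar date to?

1206 CE

There are 690 rings younger than the fire scar.
Excluding 4 false rings: 690 − 4 = 686.
The ring at the bark edge is 1892 CE, so the fire scar dates to 1892 − 686 = 1206 CE.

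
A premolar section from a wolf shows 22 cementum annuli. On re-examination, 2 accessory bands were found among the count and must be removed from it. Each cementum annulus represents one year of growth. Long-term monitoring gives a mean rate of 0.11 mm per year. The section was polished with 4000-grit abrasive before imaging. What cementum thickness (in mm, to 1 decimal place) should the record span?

2.2 mm

True cementum annulus count = 22 − 2 = 20.
Predicted length = 0.11 mm/year × 20 years = 2.2 mm.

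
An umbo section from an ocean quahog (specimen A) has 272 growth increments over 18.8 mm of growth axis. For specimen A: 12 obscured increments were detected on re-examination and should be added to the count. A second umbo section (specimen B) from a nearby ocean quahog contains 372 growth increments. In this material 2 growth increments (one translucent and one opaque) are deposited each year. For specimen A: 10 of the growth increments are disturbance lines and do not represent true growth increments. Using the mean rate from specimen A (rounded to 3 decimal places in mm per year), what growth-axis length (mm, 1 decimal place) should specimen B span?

25.5 mm

Specimen A: true growth increment count = 272 − 10 + 12 = 274.
Specimen A: dividing by 2 growth increments per year: 274 / 2 = 137 years.
A: Mean rate = 18.8 mm / 137 years ≈ 0.137 mm per year.
Specimen B: with 2 growth increments per year, 372 / 2 = 186 years. B's length ≈ 0.137 × 186 = 25.5 mm.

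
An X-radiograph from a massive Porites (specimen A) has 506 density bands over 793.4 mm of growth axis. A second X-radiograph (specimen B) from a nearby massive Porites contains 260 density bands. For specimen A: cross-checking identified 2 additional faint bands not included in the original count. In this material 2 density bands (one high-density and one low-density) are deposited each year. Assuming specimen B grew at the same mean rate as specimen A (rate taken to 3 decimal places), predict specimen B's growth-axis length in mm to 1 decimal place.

406.1 mm

Specimen A: correcting the raw count gives 506 + 2 = 508 true density bands.
Specimen A: dividing by 2 density bands per year: 508 / 2 = 254 years.
A: Mean rate = 793.4 mm / 254 years ≈ 3.124 mm/year.
Specimen B: 260 density bands at 2 per year is 260 / 2 = 130 years. Length of B = 3.124 × 130 = 406.1 mm.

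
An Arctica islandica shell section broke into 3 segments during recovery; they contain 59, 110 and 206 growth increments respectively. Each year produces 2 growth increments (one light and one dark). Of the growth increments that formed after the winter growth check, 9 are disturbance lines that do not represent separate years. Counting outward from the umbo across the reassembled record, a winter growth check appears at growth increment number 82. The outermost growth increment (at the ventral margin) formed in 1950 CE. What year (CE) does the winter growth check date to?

1808 CE

Total growth increments = 59 + 110 + 206 = 375.
Between growth increment 82 and the ventral margin there are 375 − 82 = 293 growth increments.
Removing the 9 false growth increments leaves 293 − 9 = 284 true growth increments beyond the winter growth check.
Dividing by 2 growth increments per year: 284 / 2 = 142 years.
The growth increment at the ventral margin is 1950 CE, so the winter growth check dates to 1950 − 142 = 1808 CE.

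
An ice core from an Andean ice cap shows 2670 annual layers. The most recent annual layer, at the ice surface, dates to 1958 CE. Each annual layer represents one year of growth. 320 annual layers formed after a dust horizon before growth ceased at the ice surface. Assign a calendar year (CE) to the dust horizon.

1638 CE

There are 320 annual layers younger than the dust horizon.
1958 − 320 = 1638 CE.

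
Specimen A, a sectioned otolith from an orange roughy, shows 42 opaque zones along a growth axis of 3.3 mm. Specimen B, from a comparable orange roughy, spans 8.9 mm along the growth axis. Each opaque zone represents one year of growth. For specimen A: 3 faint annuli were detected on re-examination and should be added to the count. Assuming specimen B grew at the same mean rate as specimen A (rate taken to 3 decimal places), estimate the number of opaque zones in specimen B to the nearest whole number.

122 opaque zones

Specimen A: correcting the raw count gives 42 + 3 = 45 true opaque zones.
A: Mean rate = 3.3 mm / 45 years ≈ 0.073 mm per year.
B spans 8.9 / 0.073 = 121.92 years ≈ 122 opaque zones.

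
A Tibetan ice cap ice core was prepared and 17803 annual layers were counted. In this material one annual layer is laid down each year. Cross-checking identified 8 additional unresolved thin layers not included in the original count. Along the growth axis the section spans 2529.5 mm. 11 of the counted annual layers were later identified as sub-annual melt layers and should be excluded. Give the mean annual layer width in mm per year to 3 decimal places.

0.142 mm per year

True annual layer count = 17803 − 11 + 8 = 17800.
2529.5 mm over 17800 years gives 2529.5 / 17800 ≈ 0.142 mm per year.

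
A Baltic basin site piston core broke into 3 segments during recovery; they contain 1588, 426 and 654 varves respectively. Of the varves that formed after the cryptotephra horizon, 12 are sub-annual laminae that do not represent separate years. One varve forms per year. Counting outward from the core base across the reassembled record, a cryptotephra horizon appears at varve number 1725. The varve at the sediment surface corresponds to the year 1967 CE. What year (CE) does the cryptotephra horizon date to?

Total varves = 1588 + 426 + 654 = 2668.
The cryptotephra horizon sits at varve 1725 from the core base, so 2668 − 1725 = 943 varves formed after it.
943 − 12 false = 931 true varves after the cryptotephra horizon.
Counting back 931 years from 1967 CE places the cryptotephra horizon in 1967 − 931 = 1036 CE.

1036 CE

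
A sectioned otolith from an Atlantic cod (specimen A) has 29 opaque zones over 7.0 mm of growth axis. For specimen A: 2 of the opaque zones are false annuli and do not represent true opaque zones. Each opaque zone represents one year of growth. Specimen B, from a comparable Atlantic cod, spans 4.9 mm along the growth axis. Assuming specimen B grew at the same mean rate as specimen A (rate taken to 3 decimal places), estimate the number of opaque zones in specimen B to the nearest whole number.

19 opaque zones

Specimen A: after corrections the count is 29 − 2 = 27 opaque zones.
A: Extension rate ≈ 7.0 / 27 = 0.259 mm/yr.
B spans 4.9 / 0.259 = 18.92 years ≈ 19 opaque zones.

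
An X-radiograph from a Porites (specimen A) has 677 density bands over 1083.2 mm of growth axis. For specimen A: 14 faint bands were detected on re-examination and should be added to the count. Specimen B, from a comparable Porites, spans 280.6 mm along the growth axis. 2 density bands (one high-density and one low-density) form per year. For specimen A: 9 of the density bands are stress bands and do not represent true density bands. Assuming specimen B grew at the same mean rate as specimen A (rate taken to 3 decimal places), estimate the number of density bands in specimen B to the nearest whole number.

Specimen A: adjusted count: 677 − 9 + 14 = 682 density bands.
Specimen A: dividing by 2 density bands per year: 682 / 2 = 341 years.
A: Extension rate ≈ 1083.2 / 341 = 3.177 mm/yr.
B spans 280.6 / 3.177 = 88.32 years; at 2 density bands per year that is 88.32 × 2 ≈ 177 density bands.

177 density bands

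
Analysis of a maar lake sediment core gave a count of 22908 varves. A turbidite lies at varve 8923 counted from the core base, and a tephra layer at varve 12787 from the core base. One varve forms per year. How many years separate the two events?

3864 years

The two markers are separated by 12787 − 8923 = 3864 varves.
That is 3864 years at one varve per year.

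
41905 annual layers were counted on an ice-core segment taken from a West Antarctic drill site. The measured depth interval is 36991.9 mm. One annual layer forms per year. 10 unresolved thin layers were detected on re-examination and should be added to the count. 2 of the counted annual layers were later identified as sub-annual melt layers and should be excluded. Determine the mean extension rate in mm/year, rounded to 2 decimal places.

After corrections the count is 41905 − 2 + 10 = 41913 annual layers.
36991.9 mm over 41913 years gives 36991.9 / 41913 ≈ 0.88 mm/year.

0.88 mm/year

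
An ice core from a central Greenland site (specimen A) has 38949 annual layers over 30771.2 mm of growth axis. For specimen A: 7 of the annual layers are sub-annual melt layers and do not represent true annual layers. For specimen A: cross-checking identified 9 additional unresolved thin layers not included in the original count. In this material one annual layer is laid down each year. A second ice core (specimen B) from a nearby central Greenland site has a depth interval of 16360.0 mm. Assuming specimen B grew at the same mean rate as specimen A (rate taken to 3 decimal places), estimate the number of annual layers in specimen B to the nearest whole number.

20709 annual layers

Specimen A: after corrections the count is 38949 − 7 + 9 = 38951 annual layers.
A: 30771.2 mm over 38951 years gives 30771.2 / 38951 ≈ 0.790 mm per year.
B spans 16360.0 / 0.790 = 20708.86 years ≈ 20709 annual layers.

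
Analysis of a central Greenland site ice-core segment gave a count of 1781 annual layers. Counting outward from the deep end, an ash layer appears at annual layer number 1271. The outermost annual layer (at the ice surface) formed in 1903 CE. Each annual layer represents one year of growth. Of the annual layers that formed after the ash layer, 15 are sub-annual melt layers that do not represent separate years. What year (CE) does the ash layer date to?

The ash layer sits at annual layer 1271 from the deep end, so 1781 − 1271 = 510 annual layers formed after it.
Removing the 15 false annual layers leaves 510 − 15 = 495 true annual layers beyond the ash layer.
The annual layer at the ice surface is 1903 CE, so the ash layer dates to 1903 − 495 = 1408 CE.

1408 CE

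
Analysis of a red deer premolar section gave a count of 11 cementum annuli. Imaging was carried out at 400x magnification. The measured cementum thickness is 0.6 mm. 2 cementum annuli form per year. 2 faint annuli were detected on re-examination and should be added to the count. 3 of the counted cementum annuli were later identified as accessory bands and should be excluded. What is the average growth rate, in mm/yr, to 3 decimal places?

0.120 mm/yr

Correcting the raw count gives 11 − 3 + 2 = 10 true cementum annuli.
10 cementum annuli at 2 per year is 10 / 2 = 5 years.
Mean rate = 0.6 mm / 5 years ≈ 0.120 mm/yr.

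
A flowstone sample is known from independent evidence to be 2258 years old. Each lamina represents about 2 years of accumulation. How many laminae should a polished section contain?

1129 laminae

One lamina every 2 years means 2258 / 2 = 1129 laminae.
So 1129 laminae should be present.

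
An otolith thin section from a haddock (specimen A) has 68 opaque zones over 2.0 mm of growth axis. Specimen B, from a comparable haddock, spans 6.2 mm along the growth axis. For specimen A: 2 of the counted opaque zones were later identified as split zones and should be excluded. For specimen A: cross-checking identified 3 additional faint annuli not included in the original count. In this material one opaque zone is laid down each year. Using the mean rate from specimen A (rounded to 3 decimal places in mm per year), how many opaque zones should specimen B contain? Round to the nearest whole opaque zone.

Specimen A: adjusted count: 68 − 2 + 3 = 69 opaque zones.
A: Mean rate = 2.0 mm / 69 years ≈ 0.029 mm/year.
B spans 6.2 / 0.029 = 213.79 years ≈ 214 opaque zones.

214 opaque zones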